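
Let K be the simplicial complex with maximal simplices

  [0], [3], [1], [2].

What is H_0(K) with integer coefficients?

Fix the vertex order 0 < 1 < 2 < 3 and write every simplex with vertices in increasing order. Then dim K = 0 and the simplices of K are:

  0-simplices (4): [0], [1], [2], [3]

giving chain groups C_0 ≅ Z^4.

From H_k ≅ ker(∂_k) / im(∂_{k+1}) we obtain:

  H_0: rank C_0 − rank ∂_1 = 4 − 0 = 4, and there is no ∂_1, so H_0 ≅ Z^4.

(K is a triangulation of a set of 4 points.)

H_0 = Z^4.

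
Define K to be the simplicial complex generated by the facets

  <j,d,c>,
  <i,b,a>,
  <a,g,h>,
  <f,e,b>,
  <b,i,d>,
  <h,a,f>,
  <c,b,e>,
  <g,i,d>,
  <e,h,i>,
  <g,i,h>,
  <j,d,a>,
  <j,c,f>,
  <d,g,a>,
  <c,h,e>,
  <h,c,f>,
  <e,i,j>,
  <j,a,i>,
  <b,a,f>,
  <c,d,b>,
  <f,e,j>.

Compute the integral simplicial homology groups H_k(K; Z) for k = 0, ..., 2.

H_0 = Z,  H_1 = Z ⊕ Z_2,  H_2 = 0.

We work with the vertex ordering a < b < c < d < e < f < g < h < i < j. The simplices of K, each written with vertices in increasing order, are:

  0-simplices (10): a, b, c, d, e, f, g, h, i, j
  1-simplices (30): ab, ad, af, ag, ah, ai, aj, bc, bd, be, bf, bi, cd, ce, cf, ch, cj, dg, di, dj, ef, eh, ei, ej, fh, fj, gh, gi, hi, ij
  2-simplices (20): abf, abi, adg, adj, afh, agh, aij, bcd, bce, bdi, bef, cdj, ceh, cfh, cfj, dgi, efj, ehi, eij, ghi

so the chain groups are C_0 ≅ Z^10, C_1 ≅ Z^30, C_2 ≅ Z^20.

The boundary map ∂_1: C_1 → C_0 is given by ∂[p,q] = [q] − [p]. For instance
  ∂ce = e − c.
The 10×30 boundary matrix has rank 9 and Smith normal form diag(1,1,1,1,1,1,1,1,1).

Boundary ∂_2: C_2 → C_1 maps a triangle to the signed sum of its edges. For instance
  ∂cdj = dj − cj + cd,
  ∂bcd = cd − bd + bc.
As a 30×20 matrix over Z this has rank 20, with invariant factors (1,1,1,1,1,1,1,1,1,1,1,1,1,1,1,1,1,1,1,2).

Computing H_k = (kernel of ∂_k) / (image of ∂_{k+1}):

  H_0: rank C_0 − rank ∂_1 = 10 − 9 = 1, and the invariant factors of ∂_1 are all 1, so H_0 ≅ Z.
  H_1: rank ker ∂_1 − rank ∂_2 = (30 − 9) − 20 = 1, and ∂_2 has invariant factor 2 > 1, so H_1 ≅ Z ⊕ Z_2.
  H_2: rank ker ∂_2 − rank ∂_3 = (20 − 20) − 0 = 0, and there is no ∂_3, so H_2 ≅ 0.

(K is a triangulation of the Klein bottle.)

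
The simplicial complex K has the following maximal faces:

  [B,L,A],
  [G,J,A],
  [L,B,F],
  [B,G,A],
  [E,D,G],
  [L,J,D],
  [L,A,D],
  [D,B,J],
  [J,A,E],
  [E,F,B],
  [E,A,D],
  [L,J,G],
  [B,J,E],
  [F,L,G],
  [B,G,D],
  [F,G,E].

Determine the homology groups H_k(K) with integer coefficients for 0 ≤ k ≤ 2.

We work with the vertex ordering A < B < D < E < F < G < J < L. The simplices of K, each written with vertices in increasing order, are:

  0-simplices (8): A, B, D, E, F, G, J, L
  1-simplices (24): AB, AD, AE, AG, AJ, AL, BD, BE, BF, BG, BJ, BL, DE, DG, DJ, DL, EF, EG, EJ, FG, FL, GJ, GL, JL
  2-simplices (16): ABG, ABL, ADE, ADL, AEJ, AGJ, BDG, BDJ, BEF, BEJ, BFL, DEG, DJL, EFG, FGL, GJL

Hence C_0 ≅ Z^8, C_1 ≅ Z^24, C_2 ≅ Z^16.

The boundary map ∂_1: C_1 → C_0 maps an edge to its endpoints' difference, ∂[p,q] = q − p.
As a 8×24 matrix over Z this has rank 7, with invariant factors (1,1,1,1,1,1,1).

Boundary ∂_2: C_2 → C_1 sends each 2-simplex [p,q,r] to [q,r] − [p,r] + [p,q]. For instance
  ∂BDG = DG − BG + BD,
  ∂EFG = FG − EG + EF.
The resulting 24×16 matrix has rank 15, and its Smith normal form has invariant factors (1,1,1,1,1,1,1,1,1,1,1,1,1,1,1).

Now H_k = ker ∂_k / im ∂_{k+1}, so:

  H_0: rank C_0 − rank ∂_1 = 8 − 7 = 1, and the invariant factors of ∂_1 are all 1, so H_0 = Z.
  H_1: rank ker ∂_1 − rank ∂_2 = (24 − 7) − 15 = 2, and the invariant factors of ∂_2 are all 1, so H_1 = Z^2.
  H_2: rank ker ∂_2 − rank ∂_3 = (16 − 15) − 0 = 1, and there is no ∂_3, so H_2 = Z.

H_0 ≅ Z,  H_1 ≅ Z^2,  H_2 ≅ Z.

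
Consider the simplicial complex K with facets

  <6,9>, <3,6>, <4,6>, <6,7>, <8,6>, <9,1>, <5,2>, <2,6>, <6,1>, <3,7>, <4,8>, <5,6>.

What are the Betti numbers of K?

b_0 = 1, b_1 = 4.

K has 9 vertices, 12 edges.
rank ∂_0 = 0, rank ∂_1 = 8 ⇒ b_0 = 9 − 0 − 8 = 1; all invariant factors of ∂_1 are 1 so no torsion. So H_0 = Z.
rank ∂_1 = 8, rank ∂_2 = 0 ⇒ b_1 = 12 − 8 − 0 = 4. So H_1 = Z^4.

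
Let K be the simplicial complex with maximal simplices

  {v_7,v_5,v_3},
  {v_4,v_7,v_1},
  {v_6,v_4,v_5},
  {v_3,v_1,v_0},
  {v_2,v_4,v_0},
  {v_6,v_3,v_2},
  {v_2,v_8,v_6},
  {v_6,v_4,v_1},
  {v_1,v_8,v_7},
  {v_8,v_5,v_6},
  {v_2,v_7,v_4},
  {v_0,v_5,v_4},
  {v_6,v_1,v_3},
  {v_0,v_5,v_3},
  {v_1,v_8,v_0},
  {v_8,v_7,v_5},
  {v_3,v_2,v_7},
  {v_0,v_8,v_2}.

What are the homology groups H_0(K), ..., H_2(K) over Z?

Order the vertices as v_0 < v_1 < v_2 < v_3 < v_4 < v_5 < v_6 < v_7 < v_8. Listing each simplex with vertices in this order, K has dimension 2 with simplices:

  0-simplices (9): [v_0], [v_1], [v_2], [v_3], [v_4], [v_5], [v_6], [v_7], [v_8]
  1-simplices (27): (27 of them)
  2-simplices (18): (18 of them)

giving chain groups C_0 ≅ Z^9, C_1 ≅ Z^27, C_2 ≅ Z^18.

The boundary map ∂_1: C_1 → C_0 maps an edge to its endpoints' difference, ∂[p,q] = q − p. For instance
  ∂[v_0,v_5] = [v_5] − [v_0].
This gives a 9×27 integer matrix of rank 8; reducing to Smith normal form yields diagonal entries (1,1,1,1,1,1,1,1).

∂_2: C_2 → C_1 maps a triangle to the signed sum of its edges. For instance
  ∂[v_2,v_6,v_8] = [v_6,v_8] − [v_2,v_8] + [v_2,v_6],
  ∂[v_0,v_4,v_5] = [v_4,v_5] − [v_0,v_5] + [v_0,v_4].
As a 27×18 matrix over Z this has rank 17, with invariant factors (1,1,1,1,1,1,1,1,1,1,1,1,1,1,1,1,1).

From H_k ≅ ker(∂_k) / im(∂_{k+1}) we obtain:

  H_0: rank C_0 − rank ∂_1 = 9 − 8 = 1, and the invariant factors of ∂_1 are all 1, so H_0 ≅ Z.
  H_1: rank ker ∂_1 − rank ∂_2 = (27 − 8) − 17 = 2, and the invariant factors of ∂_2 are all 1, so H_1 ≅ Z^2.
  H_2: rank ker ∂_2 − rank ∂_3 = (18 − 17) − 0 = 1, and there is no ∂_3, so H_2 ≅ Z.

H_0 = Z,  H_1 = Z^2,  H_2 = Z.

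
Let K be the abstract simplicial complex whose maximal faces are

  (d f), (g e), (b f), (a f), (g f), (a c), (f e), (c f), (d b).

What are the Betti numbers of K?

b_0 = 1, b_1 = 3.

Order the vertices as a < b < c < d < e < f < g. Listing each simplex with vertices in this order, K has dimension 1 with simplices:

  0-simplices (7): a, b, c, d, e, f, g
  1-simplices (9): ac, af, bd, bf, cf, df, ef, eg, fg

so the chain groups are C_0 ≅ Z^7, C_1 ≅ Z^9.

The boundary map ∂_1: C_1 → C_0 is given by ∂[p,q] = [q] − [p].
As a 7×9 matrix over Z this has rank 6, with invariant factors (1,1,1,1,1,1).

From H_k ≅ ker(∂_k) / im(∂_{k+1}) we obtain:

  H_0: rank C_0 − rank ∂_1 = 7 − 6 = 1, and the invariant factors of ∂_1 are all 1, so H_0 = Z.
  H_1: rank ker ∂_1 − rank ∂_2 = (9 − 6) − 0 = 3, and there is no ∂_2, so H_1 = Z^3.

As a check, the Euler characteristic is 7 − 9 = -2, which agrees with 1 − 3 = -2.

Hence the Betti numbers are b_0 = 1, b_1 = 3.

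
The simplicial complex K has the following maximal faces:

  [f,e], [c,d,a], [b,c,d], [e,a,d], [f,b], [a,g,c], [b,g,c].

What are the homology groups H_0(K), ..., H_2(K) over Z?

H_0 = Z,  H_1 = Z,  H_2 = 0.

Take the total order a < b < c < d < e < f < g on the vertex set. Then K (dimension 2) consists of the simplices:

  0-simplices (7): a, b, c, d, e, f, g
  1-simplices (12): ac, ad, ae, ag, bc, bd, bf, bg, cd, cg, de, ef
  2-simplices (5): acd, acg, ade, bcd, bcg

giving chain groups C_0 ≅ Z^7, C_1 ≅ Z^12, C_2 ≅ Z^5.

The boundary map ∂_1: C_1 → C_0 maps an edge to its endpoints' difference, ∂[p,q] = q − p.
This gives a 7×12 integer matrix of rank 6; reducing to Smith normal form yields diagonal entries (1,1,1,1,1,1).

Boundary ∂_2: C_2 → C_1 acts by ∂[p,q,r] = [q,r] − [p,r] + [p,q]. For instance
  ∂ade = de − ae + ad,
  ∂acg = cg − ag + ac.
As a 12×5 matrix over Z this has rank 5, with invariant factors (1,1,1,1,1).

Now H_k = ker ∂_k / im ∂_{k+1}, so:

  H_0: rank C_0 − rank ∂_1 = 7 − 6 = 1, and the invariant factors of ∂_1 are all 1, so H_0 ≅ Z.
  H_1: rank ker ∂_1 − rank ∂_2 = (12 − 6) − 5 = 1, and the invariant factors of ∂_2 are all 1, so H_1 ≅ Z.
  H_2: rank ker ∂_2 − rank ∂_3 = (5 − 5) − 0 = 0, and there is no ∂_3, so H_2 ≅ 0.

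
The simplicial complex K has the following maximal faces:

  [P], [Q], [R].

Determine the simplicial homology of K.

We work with the vertex ordering P < Q < R. The simplices of K, each written with vertices in increasing order, are:

  0-simplices (3): P, Q, R

so the chain groups are C_0 ≅ Z^3.

Now H_k = ker ∂_k / im ∂_{k+1}, so:

  H_0: rank C_0 − rank ∂_1 = 3 − 0 = 3, and there is no ∂_1, so H_0 ≅ Z^3.

(K is a triangulation of a set of 3 points.)

H_0 = Z^3.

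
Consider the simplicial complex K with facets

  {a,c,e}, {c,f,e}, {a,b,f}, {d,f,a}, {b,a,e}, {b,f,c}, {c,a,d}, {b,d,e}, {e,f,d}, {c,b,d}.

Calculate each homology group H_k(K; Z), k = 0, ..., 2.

H_0 = Z,  H_1 = Z/2,  H_2 = 0.

K has 6 vertices, 15 edges, 10 triangles.
rank ∂_0 = 0, rank ∂_1 = 5 ⇒ b_0 = 6 − 0 − 5 = 1; all invariant factors of ∂_1 are 1 so no torsion. So H_0 = Z.
rank ∂_1 = 5, rank ∂_2 = 10 ⇒ b_1 = 15 − 5 − 10 = 0; ∂_2 has invariant factor(s) [2] giving torsion. So H_1 = Z/2.
rank ∂_2 = 10, rank ∂_3 = 0 ⇒ b_2 = 10 − 10 − 0 = 0. So H_2 = 0.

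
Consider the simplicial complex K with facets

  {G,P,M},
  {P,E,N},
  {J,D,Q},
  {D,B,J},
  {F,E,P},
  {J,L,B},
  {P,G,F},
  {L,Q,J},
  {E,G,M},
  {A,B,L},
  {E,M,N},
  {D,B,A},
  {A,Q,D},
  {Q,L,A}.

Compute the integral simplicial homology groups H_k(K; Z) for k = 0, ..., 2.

Order the vertices as A < B < D < E < F < G < J < L < M < N < P < Q. Listing each simplex with vertices in this order, K has dimension 2 with simplices:

  0-simplices (12): A, B, D, E, F, G, J, L, M, N, P, Q
  1-simplices (24): AB, AD, AL, AQ, BD, BJ, BL, DJ, DQ, EF, EG, EM, EN, EP, FG, FP, GM, GP, JL, JQ, LQ, MN, MP, NP
  2-simplices (14): ABD, ABL, ADQ, ALQ, BDJ, BJL, DJQ, EFP, EGM, EMN, ENP, FGP, GMP, JLQ

so the chain groups are C_0 ≅ Z^12, C_1 ≅ Z^24, C_2 ≅ Z^14.

The boundary map ∂_1: C_1 → C_0 is given by ∂[p,q] = [q] − [p]. For instance
  ∂NP = P − N.
This gives a 12×24 integer matrix of rank 10; reducing to Smith normal form yields diagonal entries (1,1,1,1,1,1,1,1,1,1).

∂_2: C_2 → C_1 maps a triangle to the signed sum of its edges. For instance
  ∂ENP = NP − EP + EN,
  ∂EGM = GM − EM + EG.
The resulting 24×14 matrix has rank 13, and its Smith normal form has invariant factors (1,1,1,1,1,1,1,1,1,1,1,1,1).

Computing H_k = (kernel of ∂_k) / (image of ∂_{k+1}):

  H_0: rank C_0 − rank ∂_1 = 12 − 10 = 2, and the invariant factors of ∂_1 are all 1, so H_0 ≅ Z^2.
  H_1: rank ker ∂_1 − rank ∂_2 = (24 − 10) − 13 = 1, and the invariant factors of ∂_2 are all 1, so H_1 ≅ Z.
  H_2: rank ker ∂_2 − rank ∂_3 = (14 − 13) − 0 = 1, and there is no ∂_3, so H_2 ≅ Z.

As a check, the Euler characteristic is 12 − 24 + 14 = 2, which agrees with 2 − 1 + 1 = 2.

H_0 = Z^2,  H_1 = Z,  H_2 = Z.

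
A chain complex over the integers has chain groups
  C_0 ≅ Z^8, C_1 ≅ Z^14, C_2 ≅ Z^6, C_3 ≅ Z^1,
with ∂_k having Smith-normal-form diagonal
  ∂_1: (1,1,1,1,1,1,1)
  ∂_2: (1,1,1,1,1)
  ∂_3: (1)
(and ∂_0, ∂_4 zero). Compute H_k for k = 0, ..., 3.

H_0: b_0 = 8 − 0 − 7 = 1; torsion from ∂_1 factors > 1: none. So H_0 ≅ Z.
H_1: b_1 = 14 − 7 − 5 = 2; torsion from ∂_2 factors > 1: none. So H_1 ≅ Z^2.
H_2: b_2 = 6 − 5 − 1 = 0; torsion from ∂_3 factors > 1: none. So H_2 ≅ 0.
H_3: b_3 = 1 − 1 − 0 = 0; torsion from ∂_4 factors > 1: none. So H_3 ≅ 0.

H_0 ≅ Z,  H_1 ≅ Z^2,  H_2 = 0,  H_3 = 0.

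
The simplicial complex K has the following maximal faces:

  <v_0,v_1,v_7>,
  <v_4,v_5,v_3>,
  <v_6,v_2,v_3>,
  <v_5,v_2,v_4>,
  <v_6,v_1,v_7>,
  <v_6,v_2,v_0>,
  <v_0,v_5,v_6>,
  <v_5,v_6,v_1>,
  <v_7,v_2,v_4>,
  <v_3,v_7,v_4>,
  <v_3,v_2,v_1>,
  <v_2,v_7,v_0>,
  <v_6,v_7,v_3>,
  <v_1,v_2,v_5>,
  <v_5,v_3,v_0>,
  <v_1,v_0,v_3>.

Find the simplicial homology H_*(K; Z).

H_0 ≅ Z,  H_1 ≅ Z^2,  H_2 ≅ Z.

We work with the vertex ordering v_0 < v_1 < v_2 < v_3 < v_4 < v_5 < v_6 < v_7. The simplices of K, each written with vertices in increasing order, are:

  0-simplices (8): [v_0], [v_1], [v_2], [v_3], [v_4], [v_5], [v_6], [v_7]
  1-simplices (24): (24 of them)
  2-simplices (16): (16 of them)

giving chain groups C_0 ≅ Z^8, C_1 ≅ Z^24, C_2 ≅ Z^16.

Boundary ∂_1: C_1 → C_0 is given by ∂[p,q] = [q] − [p].
As a 8×24 matrix over Z this has rank 7, with invariant factors (1,1,1,1,1,1,1).

∂_2: C_2 → C_1 acts by ∂[p,q,r] = [q,r] − [p,r] + [p,q]. For instance
  ∂[v_3,v_4,v_5] = [v_4,v_5] − [v_3,v_5] + [v_3,v_4],
  ∂[v_0,v_2,v_6] = [v_2,v_6] − [v_0,v_6] + [v_0,v_2].
This gives a 24×16 integer matrix of rank 15; reducing to Smith normal form yields diagonal entries (1,1,1,1,1,1,1,1,1,1,1,1,1,1,1).

Computing H_k = (kernel of ∂_k) / (image of ∂_{k+1}):

  H_0: rank C_0 − rank ∂_1 = 8 − 7 = 1, and the invariant factors of ∂_1 are all 1, so H_0 = Z.
  H_1: rank ker ∂_1 − rank ∂_2 = (24 − 7) − 15 = 2, and the invariant factors of ∂_2 are all 1, so H_1 = Z^2.
  H_2: rank ker ∂_2 − rank ∂_3 = (16 − 15) − 0 = 1, and there is no ∂_3, so H_2 = Z.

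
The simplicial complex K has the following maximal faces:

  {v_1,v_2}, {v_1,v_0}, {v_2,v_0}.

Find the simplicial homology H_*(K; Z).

Order the vertices as v_0 < v_1 < v_2. Listing each simplex with vertices in this order, K has dimension 1 with simplices:

  0-simplices (3): [v_0], [v_1], [v_2]
  1-simplices (3): [v_0,v_1], [v_0,v_2], [v_1,v_2]

so the chain groups are C_0 ≅ Z^3, C_1 ≅ Z^3.

∂_1: C_1 → C_0 sends each edge [p,q] (with p < q) to q − p. For instance
  ∂[v_1,v_2] = [v_2] − [v_1].
This gives a 3×3 integer matrix of rank 2; reducing to Smith normal form yields diagonal entries (1,1).

Now H_k = ker ∂_k / im ∂_{k+1}, so:

  H_0: rank C_0 − rank ∂_1 = 3 − 2 = 1, and the invariant factors of ∂_1 are all 1, so H_0 = Z.
  H_1: rank ker ∂_1 − rank ∂_2 = (3 − 2) − 0 = 1, and there is no ∂_2, so H_1 = Z.

As a check, the Euler characteristic is 3 − 3 = 0, which agrees with 1 − 1 = 0.
(K is a triangulation of the circle S^1.)

H_0 ≅ Z,  H_1 ≅ Z.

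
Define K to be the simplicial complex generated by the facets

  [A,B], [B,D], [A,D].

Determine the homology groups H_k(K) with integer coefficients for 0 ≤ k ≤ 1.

We work with the vertex ordering A < B < D. The simplices of K, each written with vertices in increasing order, are:

  0-simplices (3): A, B, D
  1-simplices (3): AB, AD, BD

giving chain groups C_0 ≅ Z^3, C_1 ≅ Z^3.

The boundary map ∂_1: C_1 → C_0 maps an edge to its endpoints' difference, ∂[p,q] = q − p. For instance
  ∂AD = D − A.
The resulting 3×3 matrix has rank 2, and its Smith normal form has invariant factors (1,1).

From H_k ≅ ker(∂_k) / im(∂_{k+1}) we obtain:

  H_0: rank C_0 − rank ∂_1 = 3 − 2 = 1, and the invariant factors of ∂_1 are all 1, so H_0 ≅ Z.
  H_1: rank ker ∂_1 − rank ∂_2 = (3 − 2) − 0 = 1, and there is no ∂_2, so H_1 ≅ Z.

H_0 = Z,  H_1 = Z.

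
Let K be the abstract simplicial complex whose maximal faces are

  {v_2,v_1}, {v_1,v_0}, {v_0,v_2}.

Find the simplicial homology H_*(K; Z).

H_0 ≅ Z,  H_1 ≅ Z.

We work with the vertex ordering v_0 < v_1 < v_2. The simplices of K, each written with vertices in increasing order, are:

  0-simplices (3): [v_0], [v_1], [v_2]
  1-simplices (3): [v_0,v_1], [v_0,v_2], [v_1,v_2]

Hence C_0 ≅ Z^3, C_1 ≅ Z^3.

∂_1: C_1 → C_0 sends each edge [p,q] (with p < q) to q − p.
This gives a 3×3 integer matrix of rank 2; reducing to Smith normal form yields diagonal entries (1,1).

Now H_k = ker ∂_k / im ∂_{k+1}, so:

  H_0: rank C_0 − rank ∂_1 = 3 − 2 = 1, and the invariant factors of ∂_1 are all 1, so H_0 ≅ Z.
  H_1: rank ker ∂_1 − rank ∂_2 = (3 − 2) − 0 = 1, and there is no ∂_2, so H_1 ≅ Z.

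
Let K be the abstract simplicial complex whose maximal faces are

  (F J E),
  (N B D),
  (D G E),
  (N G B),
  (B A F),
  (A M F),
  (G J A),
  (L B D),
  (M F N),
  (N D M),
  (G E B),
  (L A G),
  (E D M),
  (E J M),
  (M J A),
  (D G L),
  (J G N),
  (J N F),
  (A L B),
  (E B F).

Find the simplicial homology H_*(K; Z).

H_0 = Z,  H_1 = Z ⊕ Z/2Z,  H_2 = 0.

Order the vertices as A < B < D < E < F < G < J < L < M < N. Listing each simplex with vertices in this order, K has dimension 2 with simplices:

  0-simplices (10): A, B, D, E, F, G, J, L, M, N
  1-simplices (30): AB, AF, AG, AJ, AL, AM, BD, BE, BF, BG, BL, BN, DE, DG, DL, DM, DN, EF, EG, EJ, EM, FJ, FM, FN, GJ, GL, GN, JM, JN, MN
  2-simplices (20): ABF, ABL, AFM, AGJ, AGL, AJM, BDL, BDN, BEF, BEG, BGN, DEG, DEM, DGL, DMN, EFJ, EJM, FJN, FMN, GJN

giving chain groups C_0 ≅ Z^10, C_1 ≅ Z^30, C_2 ≅ Z^20.

∂_1: C_1 → C_0 sends each edge [p,q] (with p < q) to q − p. For instance
  ∂GN = N − G.
The resulting 10×30 matrix has rank 9, and its Smith normal form has invariant factors (1,1,1,1,1,1,1,1,1).

∂_2: C_2 → C_1 acts by ∂[p,q,r] = [q,r] − [p,r] + [p,q]. For instance
  ∂BEG = EG − BG + BE,
  ∂EJM = JM − EM + EJ.
This gives a 30×20 integer matrix of rank 20; reducing to Smith normal form yields diagonal entries (1,1,1,1,1,1,1,1,1,1,1,1,1,1,1,1,1,1,1,2).

Computing H_k = (kernel of ∂_k) / (image of ∂_{k+1}):

  H_0: rank C_0 − rank ∂_1 = 10 − 9 = 1, and the invariant factors of ∂_1 are all 1, so H_0 ≅ Z.
  H_1: rank ker ∂_1 − rank ∂_2 = (30 − 9) − 20 = 1, and ∂_2 has invariant factor 2 > 1, so H_1 ≅ Z ⊕ Z/2Z.
  H_2: rank ker ∂_2 − rank ∂_3 = (20 − 20) − 0 = 0, and there is no ∂_3, so H_2 ≅ 0.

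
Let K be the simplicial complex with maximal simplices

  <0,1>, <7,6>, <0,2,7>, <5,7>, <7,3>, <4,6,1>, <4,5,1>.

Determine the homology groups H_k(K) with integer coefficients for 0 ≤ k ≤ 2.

H_0 = Z,  H_1 = Z^2,  H_2 = 0.

K has 8 vertices, 12 edges, 3 triangles.
rank ∂_0 = 0, rank ∂_1 = 7 ⇒ b_0 = 8 − 0 − 7 = 1; all invariant factors of ∂_1 are 1 so no torsion. So H_0 ≅ Z.
rank ∂_1 = 7, rank ∂_2 = 3 ⇒ b_1 = 12 − 7 − 3 = 2; all invariant factors of ∂_2 are 1 so no torsion. So H_1 ≅ Z^2.
rank ∂_2 = 3, rank ∂_3 = 0 ⇒ b_2 = 3 − 3 − 0 = 0. So H_2 ≅ 0.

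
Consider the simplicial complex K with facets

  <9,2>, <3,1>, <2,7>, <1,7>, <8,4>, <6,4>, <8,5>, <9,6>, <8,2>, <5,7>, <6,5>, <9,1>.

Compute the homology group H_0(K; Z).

Fix the vertex order 1 < 2 < 3 < 4 < 5 < 6 < 7 < 8 < 9 and write every simplex with vertices in increasing order. Then dim K = 1 and the simplices of K are:

  0-simplices (9): [1], [2], [3], [4], [5], [6], [7], [8], [9]
  1-simplices (12): [1,3], [1,7], [1,9], [2,7], [2,8], [2,9], [4,6], [4,8], [5,6], [5,7], [5,8], [6,9]

giving chain groups C_0 ≅ Z^9, C_1 ≅ Z^12.

Boundary ∂_1: C_1 → C_0 sends each edge [p,q] (with p < q) to q − p. For instance
  ∂[2,8] = [8] − [2].
The resulting 9×12 matrix has rank 8, and its Smith normal form has invariant factors (1,1,1,1,1,1,1,1).

Computing H_k = (kernel of ∂_k) / (image of ∂_{k+1}):

  H_0: rank C_0 − rank ∂_1 = 9 − 8 = 1, and the invariant factors of ∂_1 are all 1, so H_0 ≅ Z.

H_0 ≅ Z.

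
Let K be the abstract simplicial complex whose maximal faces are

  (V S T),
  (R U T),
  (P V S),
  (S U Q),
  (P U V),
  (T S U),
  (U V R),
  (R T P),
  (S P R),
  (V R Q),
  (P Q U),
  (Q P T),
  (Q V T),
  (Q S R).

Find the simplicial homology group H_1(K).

H_1 ≅ Z^2.

We work with the vertex ordering P < Q < R < S < T < U < V. The simplices of K, each written with vertices in increasing order, are:

  0-simplices (7): P, Q, R, S, T, U, V
  1-simplices (21): PQ, PR, PS, PT, PU, PV, QR, QS, QT, QU, QV, RS, RT, RU, RV, ST, SU, SV, TU, TV, UV
  2-simplices (14): PQT, PQU, PRS, PRT, PSV, PUV, QRS, QRV, QSU, QTV, RTU, RUV, STU, STV

Hence C_0 ≅ Z^7, C_1 ≅ Z^21, C_2 ≅ Z^14.

∂_1: C_1 → C_0 sends each edge [p,q] (with p < q) to q − p.
The resulting 7×21 matrix has rank 6, and its Smith normal form has invariant factors (1,1,1,1,1,1).

The boundary map ∂_2: C_2 → C_1 maps a triangle to the signed sum of its edges. For instance
  ∂PRS = RS − PS + PR,
  ∂PQU = QU − PU + PQ.
The resulting 21×14 matrix has rank 13, and its Smith normal form has invariant factors (1,1,1,1,1,1,1,1,1,1,1,1,1).

From H_k ≅ ker(∂_k) / im(∂_{k+1}) we obtain:

  H_1: rank ker ∂_1 − rank ∂_2 = (21 − 6) − 13 = 2, and the invariant factors of ∂_2 are all 1, so H_1 = Z^2.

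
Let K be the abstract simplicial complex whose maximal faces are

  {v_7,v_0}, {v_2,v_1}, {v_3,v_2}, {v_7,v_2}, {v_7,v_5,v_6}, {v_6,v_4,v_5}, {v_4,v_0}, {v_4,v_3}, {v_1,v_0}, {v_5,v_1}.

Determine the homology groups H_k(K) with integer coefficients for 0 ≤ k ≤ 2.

Order the vertices as v_0 < v_1 < v_2 < v_3 < v_4 < v_5 < v_6 < v_7. Listing each simplex with vertices in this order, K has dimension 2 with simplices:

  0-simplices (8): [v_0], [v_1], [v_2], [v_3], [v_4], [v_5], [v_6], [v_7]
  1-simplices (13): [v_0,v_1], [v_0,v_4], [v_0,v_7], [v_1,v_2], [v_1,v_5], [v_2,v_3], [v_2,v_7], [v_3,v_4], [v_4,v_5], [v_4,v_6], [v_5,v_6], [v_5,v_7], [v_6,v_7]
  2-simplices (2): [v_4,v_5,v_6], [v_5,v_6,v_7]

giving chain groups C_0 ≅ Z^8, C_1 ≅ Z^13, C_2 ≅ Z^2.

The boundary map ∂_1: C_1 → C_0 maps an edge to its endpoints' difference, ∂[p,q] = q − p.
This gives a 8×13 integer matrix of rank 7; reducing to Smith normal form yields diagonal entries (1,1,1,1,1,1,1).

The boundary map ∂_2: C_2 → C_1 maps a triangle to the signed sum of its edges. For instance
  ∂[v_4,v_5,v_6] = [v_5,v_6] − [v_4,v_6] + [v_4,v_5],
  ∂[v_5,v_6,v_7] = [v_6,v_7] − [v_5,v_7] + [v_5,v_6].
The resulting 13×2 matrix has rank 2, and its Smith normal form has invariant factors (1,1).

Now H_k = ker ∂_k / im ∂_{k+1}, so:

  H_0: rank C_0 − rank ∂_1 = 8 − 7 = 1, and the invariant factors of ∂_1 are all 1, so H_0 ≅ Z.
  H_1: rank ker ∂_1 − rank ∂_2 = (13 − 7) − 2 = 4, and the invariant factors of ∂_2 are all 1, so H_1 ≅ Z^4.
  H_2: rank ker ∂_2 − rank ∂_3 = (2 − 2) − 0 = 0, and there is no ∂_3, so H_2 ≅ 0.

As a check, the Euler characteristic is 8 − 13 + 2 = -3, which agrees with 1 − 4 + 0 = -3.

H_0 = Z,  H_1 = Z^4,  H_2 = 0.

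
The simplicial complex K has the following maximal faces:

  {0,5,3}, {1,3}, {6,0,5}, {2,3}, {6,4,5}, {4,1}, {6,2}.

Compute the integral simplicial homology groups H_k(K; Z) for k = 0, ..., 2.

Order the vertices as 0 < 1 < 2 < 3 < 4 < 5 < 6. Listing each simplex with vertices in this order, K has dimension 2 with simplices:

  0-simplices (7): [0], [1], [2], [3], [4], [5], [6]
  1-simplices (11): [0,3], [0,5], [0,6], [1,3], [1,4], [2,3], [2,6], [3,5], [4,5], [4,6], [5,6]
  2-simplices (3): [0,3,5], [0,5,6], [4,5,6]

giving chain groups C_0 ≅ Z^7, C_1 ≅ Z^11, C_2 ≅ Z^3.

The boundary map ∂_1: C_1 → C_0 maps an edge to its endpoints' difference, ∂[p,q] = q − p. For instance
  ∂[0,6] = [6] − [0].
As a 7×11 matrix over Z this has rank 6, with invariant factors (1,1,1,1,1,1).

∂_2: C_2 → C_1 acts by ∂[p,q,r] = [q,r] − [p,r] + [p,q]. For instance
  ∂[0,5,6] = [5,6] − [0,6] + [0,5],
  ∂[4,5,6] = [5,6] − [4,6] + [4,5].
The 11×3 boundary matrix has rank 3 and Smith normal form diag(1,1,1).

Computing H_k = (kernel of ∂_k) / (image of ∂_{k+1}):

  H_0: rank C_0 − rank ∂_1 = 7 − 6 = 1, and the invariant factors of ∂_1 are all 1, so H_0 ≅ Z.
  H_1: rank ker ∂_1 − rank ∂_2 = (11 − 6) − 3 = 2, and the invariant factors of ∂_2 are all 1, so H_1 ≅ Z^2.
  H_2: rank ker ∂_2 − rank ∂_3 = (3 − 3) − 0 = 0, and there is no ∂_3, so H_2 ≅ 0.

H_0 = Z,  H_1 = Z^2,  H_2 = 0.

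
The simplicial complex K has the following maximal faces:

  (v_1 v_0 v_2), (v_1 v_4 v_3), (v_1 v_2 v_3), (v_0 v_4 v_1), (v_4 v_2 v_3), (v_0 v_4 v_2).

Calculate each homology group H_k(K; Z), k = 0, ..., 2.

H_0 = Z,  H_1 = 0,  H_2 = Z.

Take the total order v_0 < v_1 < v_2 < v_3 < v_4 on the vertex set. Then K (dimension 2) consists of the simplices:

  0-simplices (5): [v_0], [v_1], [v_2], [v_3], [v_4]
  1-simplices (9): [v_0,v_1], [v_0,v_2], [v_0,v_4], [v_1,v_2], [v_1,v_3], [v_1,v_4], [v_2,v_3], [v_2,v_4], [v_3,v_4]
  2-simplices (6): [v_0,v_1,v_2], [v_0,v_1,v_4], [v_0,v_2,v_4], [v_1,v_2,v_3], [v_1,v_3,v_4], [v_2,v_3,v_4]

Hence C_0 ≅ Z^5, C_1 ≅ Z^9, C_2 ≅ Z^6.

∂_1: C_1 → C_0 maps an edge to its endpoints' difference, ∂[p,q] = q − p.
The 5×9 boundary matrix has rank 4 and Smith normal form diag(1,1,1,1).

Boundary ∂_2: C_2 → C_1 maps a triangle to the signed sum of its edges. For instance
  ∂[v_1,v_3,v_4] = [v_3,v_4] − [v_1,v_4] + [v_1,v_3],
  ∂[v_2,v_3,v_4] = [v_3,v_4] − [v_2,v_4] + [v_2,v_3].
As a 9×6 matrix over Z this has rank 5, with invariant factors (1,1,1,1,1).

Reading off H_k = ker ∂_k / im ∂_{k+1}:

  H_0: rank C_0 − rank ∂_1 = 5 − 4 = 1, and the invariant factors of ∂_1 are all 1, so H_0 ≅ Z.
  H_1: rank ker ∂_1 − rank ∂_2 = (9 − 4) − 5 = 0, and the invariant factors of ∂_2 are all 1, so H_1 ≅ 0.
  H_2: rank ker ∂_2 − rank ∂_3 = (6 − 5) − 0 = 1, and there is no ∂_3, so H_2 ≅ Z.

As a check, the Euler characteristic is 5 − 9 + 6 = 2, which agrees with 1 − 0 + 1 = 2.
(K is a triangulation of the 2-sphere S^2.)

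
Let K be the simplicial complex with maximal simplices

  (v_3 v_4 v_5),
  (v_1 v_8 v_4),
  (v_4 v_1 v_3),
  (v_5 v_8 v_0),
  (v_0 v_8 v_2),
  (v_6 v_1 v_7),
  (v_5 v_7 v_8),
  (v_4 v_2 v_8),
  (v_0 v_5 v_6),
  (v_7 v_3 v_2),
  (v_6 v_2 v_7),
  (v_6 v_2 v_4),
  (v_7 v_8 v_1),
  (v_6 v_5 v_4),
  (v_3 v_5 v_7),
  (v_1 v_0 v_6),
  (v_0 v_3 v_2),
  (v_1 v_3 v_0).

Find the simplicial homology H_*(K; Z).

We work with the vertex ordering v_0 < v_1 < v_2 < v_3 < v_4 < v_5 < v_6 < v_7 < v_8. The simplices of K, each written with vertices in increasing order, are:

  0-simplices (9): [v_0], [v_1], [v_2], [v_3], [v_4], [v_5], [v_6], [v_7], [v_8]
  1-simplices (27): (27 of them)
  2-simplices (18): (18 of them)

giving chain groups C_0 ≅ Z^9, C_1 ≅ Z^27, C_2 ≅ Z^18.

∂_1: C_1 → C_0 maps an edge to its endpoints' difference, ∂[p,q] = q − p.
As a 9×27 matrix over Z this has rank 8, with invariant factors (1,1,1,1,1,1,1,1).

The boundary map ∂_2: C_2 → C_1 sends each 2-simplex [p,q,r] to [q,r] − [p,r] + [p,q]. For instance
  ∂[v_3,v_4,v_5] = [v_4,v_5] − [v_3,v_5] + [v_3,v_4],
  ∂[v_0,v_2,v_8] = [v_2,v_8] − [v_0,v_8] + [v_0,v_2].
The 27×18 boundary matrix has rank 17 and Smith normal form diag(1,1,1,1,1,1,1,1,1,1,1,1,1,1,1,1,1).

Reading off H_k = ker ∂_k / im ∂_{k+1}:

  H_0: rank C_0 − rank ∂_1 = 9 − 8 = 1, and the invariant factors of ∂_1 are all 1, so H_0 = Z.
  H_1: rank ker ∂_1 − rank ∂_2 = (27 − 8) − 17 = 2, and the invariant factors of ∂_2 are all 1, so H_1 = Z^2.
  H_2: rank ker ∂_2 − rank ∂_3 = (18 − 17) − 0 = 1, and there is no ∂_3, so H_2 = Z.

H_0 = Z,  H_1 = Z^2,  H_2 = Z.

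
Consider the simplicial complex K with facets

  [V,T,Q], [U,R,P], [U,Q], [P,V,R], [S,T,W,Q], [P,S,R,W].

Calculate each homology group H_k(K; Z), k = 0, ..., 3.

H_0 = Z,  H_1 = Z^2,  H_2 = 0,  H_3 = 0.

Take the total order P < Q < R < S < T < U < V < W on the vertex set. Then K (dimension 3) consists of the simplices:

  0-simplices (8): P, Q, R, S, T, U, V, W
  1-simplices (18): PR, PS, PU, PV, PW, QS, QT, QU, QV, QW, RS, RU, RV, RW, ST, SW, TV, TW
  2-simplices (11): PRS, PRU, PRV, PRW, PSW, QST, QSW, QTV, QTW, RSW, STW
  3-simplices (2): PRSW, QSTW

so the chain groups are C_0 ≅ Z^8, C_1 ≅ Z^18, C_2 ≅ Z^11, C_3 ≅ Z^2.

The boundary map ∂_1: C_1 → C_0 is given by ∂[p,q] = [q] − [p]. For instance
  ∂QV = V − Q.
This gives a 8×18 integer matrix of rank 7; reducing to Smith normal form yields diagonal entries (1,1,1,1,1,1,1).

Boundary ∂_2: C_2 → C_1 acts by ∂[p,q,r] = [q,r] − [p,r] + [p,q]. For instance
  ∂QSW = SW − QW + QS,
  ∂STW = TW − SW + ST.
As a 18×11 matrix over Z this has rank 9, with invariant factors (1,1,1,1,1,1,1,1,1).

∂_3: C_3 → C_2 sends each 3-simplex σ to the alternating sum Σ_i (−1)^i (σ with its i-th vertex removed). For instance
  ∂PRSW = RSW − PSW + PRW − PRS,
  ∂QSTW = STW − QTW + QSW − QST.
The 11×2 boundary matrix has rank 2 and Smith normal form diag(1,1).

Reading off H_k = ker ∂_k / im ∂_{k+1}:

  H_0: rank C_0 − rank ∂_1 = 8 − 7 = 1, and the invariant factors of ∂_1 are all 1, so H_0 ≅ Z.
  H_1: rank ker ∂_1 − rank ∂_2 = (18 − 7) − 9 = 2, and the invariant factors of ∂_2 are all 1, so H_1 ≅ Z^2.
  H_2: rank ker ∂_2 − rank ∂_3 = (11 − 9) − 2 = 0, and the invariant factors of ∂_3 are all 1, so H_2 ≅ 0.
  H_3: rank ker ∂_3 − rank ∂_4 = (2 − 2) − 0 = 0, and there is no ∂_4, so H_3 ≅ 0.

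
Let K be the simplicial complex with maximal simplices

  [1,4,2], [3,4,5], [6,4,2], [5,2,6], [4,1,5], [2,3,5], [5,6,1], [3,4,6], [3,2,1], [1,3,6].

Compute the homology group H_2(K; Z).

H_2 ≅ 0.

Order the vertices as 1 < 2 < 3 < 4 < 5 < 6. Listing each simplex with vertices in this order, K has dimension 2 with simplices:

  0-simplices (6): [1], [2], [3], [4], [5], [6]
  1-simplices (15): [1,2], [1,3], [1,4], [1,5], [1,6], [2,3], [2,4], [2,5], [2,6], [3,4], [3,5], [3,6], [4,5], [4,6], [5,6]
  2-simplices (10): [1,2,3], [1,2,4], [1,3,6], [1,4,5], [1,5,6], [2,3,5], [2,4,6], [2,5,6], [3,4,5], [3,4,6]

Hence C_0 ≅ Z^6, C_1 ≅ Z^15, C_2 ≅ Z^10.

Boundary ∂_1: C_1 → C_0 sends each edge [p,q] (with p < q) to q − p. For instance
  ∂[1,2] = [2] − [1].
As a 6×15 matrix over Z this has rank 5, with invariant factors (1,1,1,1,1).

Boundary ∂_2: C_2 → C_1 sends each 2-simplex [p,q,r] to [q,r] − [p,r] + [p,q]. For instance
  ∂[1,5,6] = [5,6] − [1,6] + [1,5],
  ∂[2,5,6] = [5,6] − [2,6] + [2,5].
As a 15×10 matrix over Z this has rank 10, with invariant factors (1,1,1,1,1,1,1,1,1,2).

From H_k ≅ ker(∂_k) / im(∂_{k+1}) we obtain:

  H_2: rank ker ∂_2 − rank ∂_3 = (10 − 10) − 0 = 0, and there is no ∂_3, so H_2 ≅ 0.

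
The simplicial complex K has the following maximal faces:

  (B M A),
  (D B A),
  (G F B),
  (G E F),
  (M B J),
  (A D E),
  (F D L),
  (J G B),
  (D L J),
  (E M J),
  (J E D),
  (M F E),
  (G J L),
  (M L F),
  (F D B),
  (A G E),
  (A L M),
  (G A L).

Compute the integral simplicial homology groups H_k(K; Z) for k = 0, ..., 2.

Fix the vertex order A < B < D < E < F < G < J < L < M and write every simplex with vertices in increasing order. Then dim K = 2 and the simplices of K are:

  0-simplices (9): A, B, D, E, F, G, J, L, M
  1-simplices (27): AB, AD, AE, AG, AL, AM, BD, BF, BG, BJ, BM, DE, DF, DJ, DL, EF, EG, EJ, EM, FG, FL, FM, GJ, GL, JL, JM, LM
  2-simplices (18): ABD, ABM, ADE, AEG, AGL, ALM, BDF, BFG, BGJ, BJM, DEJ, DFL, DJL, EFG, EFM, EJM, FLM, GJL

giving chain groups C_0 ≅ Z^9, C_1 ≅ Z^27, C_2 ≅ Z^18.

∂_1: C_1 → C_0 maps an edge to its endpoints' difference, ∂[p,q] = q − p. For instance
  ∂FG = G − F.
This gives a 9×27 integer matrix of rank 8; reducing to Smith normal form yields diagonal entries (1,1,1,1,1,1,1,1).

Boundary ∂_2: C_2 → C_1 acts by ∂[p,q,r] = [q,r] − [p,r] + [p,q]. For instance
  ∂BGJ = GJ − BJ + BG,
  ∂EFG = FG − EG + EF.
This gives a 27×18 integer matrix of rank 17; reducing to Smith normal form yields diagonal entries (1,1,1,1,1,1,1,1,1,1,1,1,1,1,1,1,1).

Computing H_k = (kernel of ∂_k) / (image of ∂_{k+1}):

  H_0: rank C_0 − rank ∂_1 = 9 − 8 = 1, and the invariant factors of ∂_1 are all 1, so H_0 ≅ Z.
  H_1: rank ker ∂_1 − rank ∂_2 = (27 − 8) − 17 = 2, and the invariant factors of ∂_2 are all 1, so H_1 ≅ Z^2.
  H_2: rank ker ∂_2 − rank ∂_3 = (18 − 17) − 0 = 1, and there is no ∂_3, so H_2 ≅ Z.

(K is a triangulation of the torus T^2.)

H_0 ≅ Z,  H_1 ≅ Z^2,  H_2 ≅ Z.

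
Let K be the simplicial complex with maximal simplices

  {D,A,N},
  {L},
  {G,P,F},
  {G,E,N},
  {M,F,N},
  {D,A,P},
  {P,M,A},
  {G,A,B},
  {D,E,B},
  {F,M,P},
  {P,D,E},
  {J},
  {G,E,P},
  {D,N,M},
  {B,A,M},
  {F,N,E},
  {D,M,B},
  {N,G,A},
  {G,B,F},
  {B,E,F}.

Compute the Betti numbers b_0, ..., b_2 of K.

b_0 = 3, b_1 = 1, b_2 = 0.

Fix the vertex order A < B < D < E < F < G < J < L < M < N < P and write every simplex with vertices in increasing order. Then dim K = 2 and the simplices of K are:

  0-simplices (11): A, B, D, E, F, G, J, L, M, N, P
  1-simplices (27): AB, AD, AG, AM, AN, AP, BD, BE, BF, BG, BM, DE, DM, DN, DP, EF, EG, EN, EP, FG, FM, FN, FP, GN, GP, MN, MP
  2-simplices (18): ABG, ABM, ADN, ADP, AGN, AMP, BDE, BDM, BEF, BFG, DEP, DMN, EFN, EGN, EGP, FGP, FMN, FMP

so the chain groups are C_0 ≅ Z^11, C_1 ≅ Z^27, C_2 ≅ Z^18.

Boundary ∂_1: C_1 → C_0 is given by ∂[p,q] = [q] − [p].
As a 11×27 matrix over Z this has rank 8, with invariant factors (1,1,1,1,1,1,1,1).

The boundary map ∂_2: C_2 → C_1 sends each 2-simplex [p,q,r] to [q,r] − [p,r] + [p,q]. For instance
  ∂ABG = BG − AG + AB,
  ∂EGP = GP − EP + EG.
This gives a 27×18 integer matrix of rank 18; reducing to Smith normal form yields diagonal entries (1,1,1,1,1,1,1,1,1,1,1,1,1,1,1,1,1,2).

Reading off H_k = ker ∂_k / im ∂_{k+1}:

  H_0: rank C_0 − rank ∂_1 = 11 − 8 = 3, and the invariant factors of ∂_1 are all 1, so H_0 ≅ Z^3.
  H_1: rank ker ∂_1 − rank ∂_2 = (27 − 8) − 18 = 1, and ∂_2 has invariant factor 2 > 1, so H_1 ≅ Z ⊕ Z_2.
  H_2: rank ker ∂_2 − rank ∂_3 = (18 − 18) − 0 = 0, and there is no ∂_3, so H_2 ≅ 0.

As a check, the Euler characteristic is 11 − 27 + 18 = 2, which agrees with 3 − 1 + 0 = 2.
(K is a triangulation of the disjoint union of a set of 2 points and the Klein bottle.)

Hence the Betti numbers are b_0 = 3, b_1 = 1, b_2 = 0.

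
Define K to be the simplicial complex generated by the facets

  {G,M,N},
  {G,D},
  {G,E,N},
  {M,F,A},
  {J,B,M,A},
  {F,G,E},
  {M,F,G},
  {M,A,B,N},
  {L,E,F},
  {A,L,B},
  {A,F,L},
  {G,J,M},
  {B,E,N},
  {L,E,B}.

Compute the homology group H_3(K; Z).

H_3 = 0.

K has 10 vertices, 24 edges, 18 triangles, 2 3-simplices.
rank ∂_3 = 2, rank ∂_4 = 0 ⇒ b_3 = 2 − 2 − 0 = 0. So H_3 = 0.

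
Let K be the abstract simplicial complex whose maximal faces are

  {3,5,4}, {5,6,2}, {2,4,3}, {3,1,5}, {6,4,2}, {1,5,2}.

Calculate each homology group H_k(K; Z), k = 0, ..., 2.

H_0 = Z,  H_1 = Z,  H_2 = 0.

Take the total order 1 < 2 < 3 < 4 < 5 < 6 on the vertex set. Then K (dimension 2) consists of the simplices:

  0-simplices (6): [1], [2], [3], [4], [5], [6]
  1-simplices (12): [1,2], [1,3], [1,5], [2,3], [2,4], [2,5], [2,6], [3,4], [3,5], [4,5], [4,6], [5,6]
  2-simplices (6): [1,2,5], [1,3,5], [2,3,4], [2,4,6], [2,5,6], [3,4,5]

Hence C_0 ≅ Z^6, C_1 ≅ Z^12, C_2 ≅ Z^6.

Boundary ∂_1: C_1 → C_0 sends each edge [p,q] (with p < q) to q − p.
The 6×12 boundary matrix has rank 5 and Smith normal form diag(1,1,1,1,1).

Boundary ∂_2: C_2 → C_1 sends each 2-simplex [p,q,r] to [q,r] − [p,r] + [p,q]. For instance
  ∂[2,3,4] = [3,4] − [2,4] + [2,3],
  ∂[2,4,6] = [4,6] − [2,6] + [2,4].
As a 12×6 matrix over Z this has rank 6, with invariant factors (1,1,1,1,1,1).

Now H_k = ker ∂_k / im ∂_{k+1}, so:

  H_0: rank C_0 − rank ∂_1 = 6 − 5 = 1, and the invariant factors of ∂_1 are all 1, so H_0 = Z.
  H_1: rank ker ∂_1 − rank ∂_2 = (12 − 5) − 6 = 1, and the invariant factors of ∂_2 are all 1, so H_1 = Z.
  H_2: rank ker ∂_2 − rank ∂_3 = (6 − 6) − 0 = 0, and there is no ∂_3, so H_2 = 0.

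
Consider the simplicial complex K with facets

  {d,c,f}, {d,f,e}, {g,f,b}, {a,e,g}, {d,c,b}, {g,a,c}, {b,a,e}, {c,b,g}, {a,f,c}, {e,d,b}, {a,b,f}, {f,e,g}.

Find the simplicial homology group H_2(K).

Order the vertices as a < b < c < d < e < f < g. Listing each simplex with vertices in this order, K has dimension 2 with simplices:

  0-simplices (7): a, b, c, d, e, f, g
  1-simplices (18): ab, ac, ae, af, ag, bc, bd, be, bf, bg, cd, cf, cg, de, df, ef, eg, fg
  2-simplices (12): abe, abf, acf, acg, aeg, bcd, bcg, bde, bfg, cdf, def, efg

Hence C_0 ≅ Z^7, C_1 ≅ Z^18, C_2 ≅ Z^12.

Boundary ∂_1: C_1 → C_0 is given by ∂[p,q] = [q] − [p].
As a 7×18 matrix over Z this has rank 6, with invariant factors (1,1,1,1,1,1).

Boundary ∂_2: C_2 → C_1 acts by ∂[p,q,r] = [q,r] − [p,r] + [p,q]. For instance
  ∂abe = be − ae + ab,
  ∂bcg = cg − bg + bc.
As a 18×12 matrix over Z this has rank 12, with invariant factors (1,1,1,1,1,1,1,1,1,1,1,2).

Now H_k = ker ∂_k / im ∂_{k+1}, so:

  H_2: rank ker ∂_2 − rank ∂_3 = (12 − 12) − 0 = 0, and there is no ∂_3, so H_2 = 0.

(K is a triangulation of the real projective plane RP^2.)

H_2 = 0.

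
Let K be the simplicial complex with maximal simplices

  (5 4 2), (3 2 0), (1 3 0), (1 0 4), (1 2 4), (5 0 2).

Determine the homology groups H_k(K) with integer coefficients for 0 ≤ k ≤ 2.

Take the total order 0 < 1 < 2 < 3 < 4 < 5 on the vertex set. Then K (dimension 2) consists of the simplices:

  0-simplices (6): [0], [1], [2], [3], [4], [5]
  1-simplices (12): [0,1], [0,2], [0,3], [0,4], [0,5], [1,2], [1,3], [1,4], [2,3], [2,4], [2,5], [4,5]
  2-simplices (6): [0,1,3], [0,1,4], [0,2,3], [0,2,5], [1,2,4], [2,4,5]

Hence C_0 ≅ Z^6, C_1 ≅ Z^12, C_2 ≅ Z^6.

Boundary ∂_1: C_1 → C_0 maps an edge to its endpoints' difference, ∂[p,q] = q − p. For instance
  ∂[0,2] = [2] − [0].
As a 6×12 matrix over Z this has rank 5, with invariant factors (1,1,1,1,1).

∂_2: C_2 → C_1 sends each 2-simplex [p,q,r] to [q,r] − [p,r] + [p,q]. For instance
  ∂[0,1,4] = [1,4] − [0,4] + [0,1],
  ∂[0,2,3] = [2,3] − [0,3] + [0,2].
This gives a 12×6 integer matrix of rank 6; reducing to Smith normal form yields diagonal entries (1,1,1,1,1,1).

Computing H_k = (kernel of ∂_k) / (image of ∂_{k+1}):

  H_0: rank C_0 − rank ∂_1 = 6 − 5 = 1, and the invariant factors of ∂_1 are all 1, so H_0 ≅ Z.
  H_1: rank ker ∂_1 − rank ∂_2 = (12 − 5) − 6 = 1, and the invariant factors of ∂_2 are all 1, so H_1 ≅ Z.
  H_2: rank ker ∂_2 − rank ∂_3 = (6 − 6) − 0 = 0, and there is no ∂_3, so H_2 ≅ 0.

H_0 = Z,  H_1 = Z,  H_2 = 0.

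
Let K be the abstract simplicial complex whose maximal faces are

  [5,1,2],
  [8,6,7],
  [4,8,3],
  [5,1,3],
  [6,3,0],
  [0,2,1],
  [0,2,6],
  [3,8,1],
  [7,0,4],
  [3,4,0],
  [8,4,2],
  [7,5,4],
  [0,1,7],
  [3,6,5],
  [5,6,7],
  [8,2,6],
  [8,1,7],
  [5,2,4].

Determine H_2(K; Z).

We work with the vertex ordering 0 < 1 < 2 < 3 < 4 < 5 < 6 < 7 < 8. The simplices of K, each written with vertices in increasing order, are:

  0-simplices (9): [0], [1], [2], [3], [4], [5], [6], [7], [8]
  1-simplices (27): (27 of them)
  2-simplices (18): [0,1,2], [0,1,7], [0,2,6], [0,3,4], [0,3,6], [0,4,7], [1,2,5], [1,3,5], [1,3,8], [1,7,8], [2,4,5], [2,4,8], [2,6,8], [3,4,8], [3,5,6], [4,5,7], [5,6,7], [6,7,8]

giving chain groups C_0 ≅ Z^9, C_1 ≅ Z^27, C_2 ≅ Z^18.

∂_1: C_1 → C_0 maps an edge to its endpoints' difference, ∂[p,q] = q − p. For instance
  ∂[1,3] = [3] − [1].
The resulting 9×27 matrix has rank 8, and its Smith normal form has invariant factors (1,1,1,1,1,1,1,1).

The boundary map ∂_2: C_2 → C_1 acts by ∂[p,q,r] = [q,r] − [p,r] + [p,q]. For instance
  ∂[0,1,7] = [1,7] − [0,7] + [0,1],
  ∂[0,2,6] = [2,6] − [0,6] + [0,2].
The resulting 27×18 matrix has rank 17, and its Smith normal form has invariant factors (1,1,1,1,1,1,1,1,1,1,1,1,1,1,1,1,1).

From H_k ≅ ker(∂_k) / im(∂_{k+1}) we obtain:

  H_2: rank ker ∂_2 − rank ∂_3 = (18 − 17) − 0 = 1, and there is no ∂_3, so H_2 = Z.

H_2 = Z.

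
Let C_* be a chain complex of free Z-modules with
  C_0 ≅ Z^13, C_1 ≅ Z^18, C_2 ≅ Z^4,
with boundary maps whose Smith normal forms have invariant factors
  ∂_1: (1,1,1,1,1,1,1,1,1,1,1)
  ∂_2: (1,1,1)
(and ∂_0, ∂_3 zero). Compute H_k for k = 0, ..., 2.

H_0 = Z^2,  H_1 = Z^4,  H_2 = Z.

H_0: b_0 = 13 − 0 − 11 = 2; torsion from ∂_1 factors > 1: none. So H_0 = Z^2.
H_1: b_1 = 18 − 11 − 3 = 4; torsion from ∂_2 factors > 1: none. So H_1 = Z^4.
H_2: b_2 = 4 − 3 − 0 = 1; torsion from ∂_3 factors > 1: none. So H_2 = Z.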